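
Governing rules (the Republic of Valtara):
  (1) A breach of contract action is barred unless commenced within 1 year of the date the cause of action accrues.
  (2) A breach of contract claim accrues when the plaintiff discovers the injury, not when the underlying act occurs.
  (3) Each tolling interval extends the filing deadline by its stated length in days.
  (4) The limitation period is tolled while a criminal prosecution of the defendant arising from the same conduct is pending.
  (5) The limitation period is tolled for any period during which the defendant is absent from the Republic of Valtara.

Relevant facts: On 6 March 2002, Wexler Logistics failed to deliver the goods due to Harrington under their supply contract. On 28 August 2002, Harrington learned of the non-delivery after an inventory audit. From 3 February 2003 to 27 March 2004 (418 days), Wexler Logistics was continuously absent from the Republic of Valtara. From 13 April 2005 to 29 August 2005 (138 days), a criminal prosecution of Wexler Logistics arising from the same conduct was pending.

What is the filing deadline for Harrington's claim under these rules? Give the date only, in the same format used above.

19 October 2004

The claim did not accrue until Harrington discovered the injury on 28 August 2002; the 6 March 2002 act date does not start the clock under the stated rule.
The untolled deadline — 1 year after 28 August 2002 — is 28 August 2003.
The period was tolled for 418 days by the defendant's absence from the jurisdiction (3 February 2003 to 27 March 2004), pushing the deadline to 19 October 2004.
The pending criminal prosecution from 13 April 2005 to 29 August 2005 began after the period had already run on 19 October 2004, so it has no tolling effect.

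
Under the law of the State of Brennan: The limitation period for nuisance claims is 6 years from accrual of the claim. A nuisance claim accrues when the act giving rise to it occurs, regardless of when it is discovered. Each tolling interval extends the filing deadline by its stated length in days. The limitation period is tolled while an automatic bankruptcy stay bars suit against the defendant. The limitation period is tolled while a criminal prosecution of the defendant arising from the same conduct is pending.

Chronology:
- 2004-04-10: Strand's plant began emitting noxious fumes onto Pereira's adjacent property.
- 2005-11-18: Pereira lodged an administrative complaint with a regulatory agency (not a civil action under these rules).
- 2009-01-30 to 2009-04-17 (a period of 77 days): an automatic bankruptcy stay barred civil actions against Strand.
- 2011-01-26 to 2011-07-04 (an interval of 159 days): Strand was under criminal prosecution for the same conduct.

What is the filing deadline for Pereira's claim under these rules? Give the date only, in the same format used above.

2010-06-26

The limitation period began to run on 2004-04-10.
Adding the 6 years base period to 2004-04-10 gives a deadline of 2010-04-10, before any tolling.
Because the automatic bankruptcy stay ran from 2009-01-30 to 2009-04-17, the deadline is extended by 77 days to 2010-06-26.
By the time the pending criminal prosecution began on 2011-01-26, the limitation period had already expired on 2010-06-26; that interval cannot revive it.
Nothing else in the chronology tolls or restarts the period.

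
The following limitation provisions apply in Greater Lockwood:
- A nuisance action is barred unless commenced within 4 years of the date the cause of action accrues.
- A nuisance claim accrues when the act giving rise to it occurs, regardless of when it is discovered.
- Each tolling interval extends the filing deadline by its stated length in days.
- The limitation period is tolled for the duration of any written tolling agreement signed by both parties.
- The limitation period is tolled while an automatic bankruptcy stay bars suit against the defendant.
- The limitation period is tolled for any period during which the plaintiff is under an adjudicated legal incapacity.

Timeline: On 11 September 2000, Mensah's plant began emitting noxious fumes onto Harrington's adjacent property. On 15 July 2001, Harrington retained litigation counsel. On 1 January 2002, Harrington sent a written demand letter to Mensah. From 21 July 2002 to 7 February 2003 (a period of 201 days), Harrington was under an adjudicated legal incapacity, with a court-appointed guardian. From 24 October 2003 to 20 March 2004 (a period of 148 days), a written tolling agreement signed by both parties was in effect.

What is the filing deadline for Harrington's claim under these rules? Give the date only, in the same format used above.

26 August 2005

The limitation period began to run on 11 September 2000.
Adding the 4 years base period to 11 September 2000 gives a deadline of 11 September 2004, before any tolling.
Because the plaintiff's legal incapacity ran from 21 July 2002 to 7 February 2003, the deadline is extended by 201 days to 31 March 2005.
The period was tolled for 148 days by the written tolling agreement (24 October 2003 to 20 March 2004), pushing the deadline to 26 August 2005.
Nothing else in the chronology tolls or restarts the period.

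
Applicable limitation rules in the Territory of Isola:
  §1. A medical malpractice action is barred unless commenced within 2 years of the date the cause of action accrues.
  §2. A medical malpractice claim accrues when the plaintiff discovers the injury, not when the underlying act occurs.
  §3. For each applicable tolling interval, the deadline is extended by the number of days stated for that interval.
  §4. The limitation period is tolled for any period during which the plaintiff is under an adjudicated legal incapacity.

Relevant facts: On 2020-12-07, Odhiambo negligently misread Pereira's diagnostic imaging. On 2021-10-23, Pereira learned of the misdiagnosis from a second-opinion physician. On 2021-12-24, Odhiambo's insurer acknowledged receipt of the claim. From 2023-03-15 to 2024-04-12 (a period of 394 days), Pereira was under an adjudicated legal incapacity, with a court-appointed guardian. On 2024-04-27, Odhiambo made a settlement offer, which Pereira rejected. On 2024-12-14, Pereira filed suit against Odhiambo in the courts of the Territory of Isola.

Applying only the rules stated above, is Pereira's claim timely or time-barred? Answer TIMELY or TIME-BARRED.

Accrual is tied to discovery, so the period began on 2021-10-23 rather than on 2020-12-07 when the act occurred.
The untolled deadline — 2 years after 2021-10-23 — is 2023-10-23.
Because the plaintiff's legal incapacity ran from 2023-03-15 to 2024-04-12, the deadline is extended by 394 days to 2024-11-20.
None of the other events listed affects the running of the period under the stated rules.
Pereira filed on 2024-12-14, after the 2024-11-20 deadline, so the action is time-barred.

TIME-BARRED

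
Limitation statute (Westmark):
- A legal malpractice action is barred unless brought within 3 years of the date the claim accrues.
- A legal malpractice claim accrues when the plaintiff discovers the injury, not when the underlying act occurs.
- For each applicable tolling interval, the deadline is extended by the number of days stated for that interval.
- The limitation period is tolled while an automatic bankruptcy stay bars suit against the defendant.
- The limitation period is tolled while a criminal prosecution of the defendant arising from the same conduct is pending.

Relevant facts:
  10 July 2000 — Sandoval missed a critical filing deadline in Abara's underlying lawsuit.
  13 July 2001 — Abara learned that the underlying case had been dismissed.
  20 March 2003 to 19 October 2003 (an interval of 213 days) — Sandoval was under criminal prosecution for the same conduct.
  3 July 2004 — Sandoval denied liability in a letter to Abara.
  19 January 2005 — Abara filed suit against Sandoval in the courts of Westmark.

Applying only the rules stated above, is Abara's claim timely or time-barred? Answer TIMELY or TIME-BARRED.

TIMELY

The claim did not accrue until Abara discovered the injury on 13 July 2001; the 10 July 2000 act date does not start the clock under the stated rule.
Adding the 3 years base period to 13 July 2001 gives a deadline of 13 July 2004, before any tolling.
The period was tolled for 213 days by the pending criminal prosecution (20 March 2003 to 19 October 2003), pushing the deadline to 11 February 2005.
None of the other events listed affects the running of the period under the stated rules.
Filing on 19 January 2005 beat the 11 February 2005 deadline — the action is timely.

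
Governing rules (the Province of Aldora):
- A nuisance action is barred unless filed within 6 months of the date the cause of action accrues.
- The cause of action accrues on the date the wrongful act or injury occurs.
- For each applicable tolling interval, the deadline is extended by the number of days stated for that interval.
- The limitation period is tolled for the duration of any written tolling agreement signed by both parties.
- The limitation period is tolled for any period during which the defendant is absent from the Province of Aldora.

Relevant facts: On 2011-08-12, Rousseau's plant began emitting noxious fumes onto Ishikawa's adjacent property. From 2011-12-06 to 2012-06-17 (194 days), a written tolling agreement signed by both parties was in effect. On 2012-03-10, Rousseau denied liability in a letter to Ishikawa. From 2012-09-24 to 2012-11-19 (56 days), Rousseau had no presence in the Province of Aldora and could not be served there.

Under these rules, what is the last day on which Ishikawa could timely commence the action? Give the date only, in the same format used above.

2012-08-24

The cause of action accrued on 2011-08-12, the date of the act.
6 months from 2011-08-12 is 2012-02-12.
The written tolling agreement from 2011-12-06 to 2012-06-17 tolled the period for 194 days, extending the deadline to 2012-08-24.
By the time the defendant's absence from the jurisdiction began on 2012-09-24, the limitation period had already expired on 2012-08-24; that interval cannot revive it.
The other events in the timeline have no effect on the limitation period under the stated rules.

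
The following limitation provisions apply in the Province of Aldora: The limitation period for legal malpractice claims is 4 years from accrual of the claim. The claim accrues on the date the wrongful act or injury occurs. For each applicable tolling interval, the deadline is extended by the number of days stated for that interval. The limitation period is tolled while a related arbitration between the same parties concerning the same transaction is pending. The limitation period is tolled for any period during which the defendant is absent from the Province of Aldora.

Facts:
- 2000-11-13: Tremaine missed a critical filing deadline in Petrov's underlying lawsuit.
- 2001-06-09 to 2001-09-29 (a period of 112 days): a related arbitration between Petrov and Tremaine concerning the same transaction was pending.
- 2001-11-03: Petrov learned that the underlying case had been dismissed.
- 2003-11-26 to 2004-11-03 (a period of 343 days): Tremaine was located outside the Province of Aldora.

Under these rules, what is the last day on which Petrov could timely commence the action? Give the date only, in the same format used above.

2006-02-11

The claim accrued on 2000-11-13, when the wrongful act occurred; under the stated occurrence rule the 2001-11-03 discovery does not delay accrual.
The untolled deadline — 4 years after 2000-11-13 — is 2004-11-13.
Because the pending related arbitration ran from 2001-06-09 to 2001-09-29, the deadline is extended by 112 days to 2005-03-05.
The period was tolled for 343 days by the defendant's absence from the jurisdiction (2003-11-26 to 2004-11-03), pushing the deadline to 2006-02-11.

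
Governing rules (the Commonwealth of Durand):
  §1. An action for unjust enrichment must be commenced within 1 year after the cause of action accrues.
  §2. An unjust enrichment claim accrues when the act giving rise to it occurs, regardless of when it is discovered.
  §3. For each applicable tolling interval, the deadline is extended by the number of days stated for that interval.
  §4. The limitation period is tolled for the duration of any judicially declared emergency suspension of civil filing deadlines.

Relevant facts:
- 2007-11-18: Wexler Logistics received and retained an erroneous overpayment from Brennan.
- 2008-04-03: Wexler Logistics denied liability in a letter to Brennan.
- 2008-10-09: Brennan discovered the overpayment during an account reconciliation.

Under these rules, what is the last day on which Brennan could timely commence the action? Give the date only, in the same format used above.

Because the rule ties accrual to occurrence, the claim accrued on 2007-11-18, not on the 2008-10-09 discovery date.
1 year from 2007-11-18 is 2008-11-18.
None of the other events listed affects the running of the period under the stated rules.

2008-11-18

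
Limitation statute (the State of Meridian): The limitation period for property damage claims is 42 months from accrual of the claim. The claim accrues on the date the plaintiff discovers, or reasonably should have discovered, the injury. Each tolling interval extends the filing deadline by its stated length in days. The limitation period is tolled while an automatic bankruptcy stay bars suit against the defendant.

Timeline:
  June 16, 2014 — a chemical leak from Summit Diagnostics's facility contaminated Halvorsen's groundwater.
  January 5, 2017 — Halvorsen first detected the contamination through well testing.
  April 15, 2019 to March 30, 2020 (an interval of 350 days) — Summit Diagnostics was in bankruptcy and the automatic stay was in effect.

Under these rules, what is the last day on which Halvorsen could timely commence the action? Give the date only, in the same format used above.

June 20, 2021

The claim did not accrue until Halvorsen discovered the injury on January 5, 2017; the June 16, 2014 act date does not start the clock under the stated rule.
The untolled deadline — 42 months after January 5, 2017 — is July 5, 2020.
The automatic bankruptcy stay from April 15, 2019 to March 30, 2020 tolled the period for 350 days, extending the deadline to June 20, 2021.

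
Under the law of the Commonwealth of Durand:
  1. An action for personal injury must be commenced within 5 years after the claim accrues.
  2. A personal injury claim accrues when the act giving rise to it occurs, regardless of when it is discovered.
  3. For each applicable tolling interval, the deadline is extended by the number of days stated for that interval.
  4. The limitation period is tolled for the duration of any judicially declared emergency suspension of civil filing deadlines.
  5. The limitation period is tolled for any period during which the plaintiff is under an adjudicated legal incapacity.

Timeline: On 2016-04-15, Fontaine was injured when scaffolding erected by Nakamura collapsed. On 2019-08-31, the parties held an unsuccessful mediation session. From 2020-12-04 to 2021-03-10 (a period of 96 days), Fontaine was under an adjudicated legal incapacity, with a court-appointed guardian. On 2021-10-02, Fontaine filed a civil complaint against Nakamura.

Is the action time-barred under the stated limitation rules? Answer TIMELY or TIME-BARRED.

The claim accrued on 2016-04-15, the date of the act.
The untolled deadline — 5 years after 2016-04-15 — is 2021-04-15.
The period was tolled for 96 days by the plaintiff's legal incapacity (2020-12-04 to 2021-03-10), pushing the deadline to 2021-07-20.
Nothing else in the chronology tolls or restarts the period.
Filing on 2021-10-02 missed the 2021-07-20 deadline — the action is time-barred.

TIME-BARRED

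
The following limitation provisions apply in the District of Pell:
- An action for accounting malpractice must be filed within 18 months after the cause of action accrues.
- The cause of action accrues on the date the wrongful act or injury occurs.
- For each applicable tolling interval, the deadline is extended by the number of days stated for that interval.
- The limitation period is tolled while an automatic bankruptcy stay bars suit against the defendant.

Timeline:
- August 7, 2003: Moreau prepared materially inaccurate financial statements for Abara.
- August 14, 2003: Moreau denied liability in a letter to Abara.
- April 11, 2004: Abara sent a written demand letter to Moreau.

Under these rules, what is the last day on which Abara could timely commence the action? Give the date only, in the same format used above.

The claim accrued on August 7, 2003, when the wrongful act occurred.
Adding the 18 months base period to August 7, 2003 gives a deadline of February 7, 2005, before any tolling.
Nothing else in the chronology tolls or restarts the period.

February 7, 2005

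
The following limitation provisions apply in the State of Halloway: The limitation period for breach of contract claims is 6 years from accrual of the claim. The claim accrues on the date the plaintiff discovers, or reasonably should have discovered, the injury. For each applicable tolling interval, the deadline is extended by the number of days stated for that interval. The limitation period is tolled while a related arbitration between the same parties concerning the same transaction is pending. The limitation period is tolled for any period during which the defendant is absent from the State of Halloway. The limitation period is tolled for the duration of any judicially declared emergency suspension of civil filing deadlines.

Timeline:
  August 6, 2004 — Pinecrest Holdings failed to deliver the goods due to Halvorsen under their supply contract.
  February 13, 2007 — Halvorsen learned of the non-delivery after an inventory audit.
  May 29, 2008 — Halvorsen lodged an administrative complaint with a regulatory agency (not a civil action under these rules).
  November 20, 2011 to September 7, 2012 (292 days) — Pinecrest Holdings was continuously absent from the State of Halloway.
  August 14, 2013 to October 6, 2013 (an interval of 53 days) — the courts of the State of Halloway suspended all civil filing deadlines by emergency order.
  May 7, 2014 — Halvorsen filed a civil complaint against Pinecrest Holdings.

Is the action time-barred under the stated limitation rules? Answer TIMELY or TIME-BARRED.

The claim did not accrue until Halvorsen discovered the injury on February 13, 2007; the August 6, 2004 act date does not start the clock under the stated rule.
The untolled deadline — 6 years after February 13, 2007 — is February 13, 2013.
Because the defendant's absence from the jurisdiction ran from November 20, 2011 to September 7, 2012, the deadline is extended by 292 days to December 2, 2013.
Because the emergency suspension of filing deadlines ran from August 14, 2013 to October 6, 2013, the deadline is extended by 53 days to January 24, 2014.
Nothing else in the chronology tolls or restarts the period.
Halvorsen filed on May 7, 2014, after the January 24, 2014 deadline, so the action is time-barred.

TIME-BARRED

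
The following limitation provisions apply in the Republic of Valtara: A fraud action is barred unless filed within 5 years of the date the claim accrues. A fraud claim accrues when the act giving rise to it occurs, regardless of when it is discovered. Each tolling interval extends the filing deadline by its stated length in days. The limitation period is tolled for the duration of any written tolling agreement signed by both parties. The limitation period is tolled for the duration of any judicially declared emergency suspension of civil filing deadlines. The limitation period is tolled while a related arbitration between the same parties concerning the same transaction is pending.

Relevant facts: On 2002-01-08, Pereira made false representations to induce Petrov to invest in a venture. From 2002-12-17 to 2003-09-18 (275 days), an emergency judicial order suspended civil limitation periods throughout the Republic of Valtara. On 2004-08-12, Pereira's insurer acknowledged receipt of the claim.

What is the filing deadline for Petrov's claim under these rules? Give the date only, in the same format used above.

The claim accrued on 2002-01-08, when the wrongful act occurred.
5 years from 2002-01-08 is 2007-01-08.
The period was tolled for 275 days by the emergency suspension of filing deadlines (2002-12-17 to 2003-09-18), pushing the deadline to 2007-10-10.
The other events in the timeline have no effect on the limitation period under the stated rules.

2007-10-10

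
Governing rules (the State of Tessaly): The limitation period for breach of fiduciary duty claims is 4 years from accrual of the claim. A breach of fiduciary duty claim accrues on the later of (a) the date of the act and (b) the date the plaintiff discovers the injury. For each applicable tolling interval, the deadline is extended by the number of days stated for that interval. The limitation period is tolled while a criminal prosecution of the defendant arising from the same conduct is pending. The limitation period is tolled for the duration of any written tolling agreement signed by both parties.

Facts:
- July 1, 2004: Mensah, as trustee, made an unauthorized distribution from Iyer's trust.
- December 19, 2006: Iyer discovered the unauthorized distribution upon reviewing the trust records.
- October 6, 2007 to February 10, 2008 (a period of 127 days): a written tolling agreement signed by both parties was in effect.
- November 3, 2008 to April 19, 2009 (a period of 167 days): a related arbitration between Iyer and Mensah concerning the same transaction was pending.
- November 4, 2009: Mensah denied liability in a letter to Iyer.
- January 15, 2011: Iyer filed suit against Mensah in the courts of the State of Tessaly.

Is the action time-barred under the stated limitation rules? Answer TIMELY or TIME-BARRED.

The claim accrued on December 19, 2006 — the later of the July 1, 2004 act and the December 19, 2006 discovery.
Adding the 4 years base period to December 19, 2006 gives a deadline of December 19, 2010, before any tolling.
Because the written tolling agreement ran from October 6, 2007 to February 10, 2008, the deadline is extended by 127 days to April 25, 2011.
The pending related arbitration from November 3, 2008 to April 19, 2009 does not toll the period, because no stated rule makes a pending arbitration a tolling event.
The other events in the timeline have no effect on the limitation period under the stated rules.
Filing on January 15, 2011 beat the April 25, 2011 deadline — the action is timely.

TIMELY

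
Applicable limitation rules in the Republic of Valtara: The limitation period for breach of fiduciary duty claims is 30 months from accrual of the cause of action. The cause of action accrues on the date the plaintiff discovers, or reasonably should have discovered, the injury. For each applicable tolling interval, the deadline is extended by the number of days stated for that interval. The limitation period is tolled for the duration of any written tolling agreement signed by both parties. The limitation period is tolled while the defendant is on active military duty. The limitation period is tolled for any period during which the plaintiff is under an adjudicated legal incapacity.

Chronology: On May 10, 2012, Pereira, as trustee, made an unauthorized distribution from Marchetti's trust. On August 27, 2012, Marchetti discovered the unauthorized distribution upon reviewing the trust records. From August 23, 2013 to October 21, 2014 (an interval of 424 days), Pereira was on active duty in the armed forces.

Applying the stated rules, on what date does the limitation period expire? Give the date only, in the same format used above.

Under the discovery rule, the claim accrued on August 27, 2012, when Marchetti discovered the injury — not on the May 10, 2012 date of the underlying act.
Adding the 30 months base period to August 27, 2012 gives a deadline of February 27, 2015, before any tolling.
Because the defendant's active military service ran from August 23, 2013 to October 21, 2014, the deadline is extended by 424 days to April 26, 2016.

April 26, 2016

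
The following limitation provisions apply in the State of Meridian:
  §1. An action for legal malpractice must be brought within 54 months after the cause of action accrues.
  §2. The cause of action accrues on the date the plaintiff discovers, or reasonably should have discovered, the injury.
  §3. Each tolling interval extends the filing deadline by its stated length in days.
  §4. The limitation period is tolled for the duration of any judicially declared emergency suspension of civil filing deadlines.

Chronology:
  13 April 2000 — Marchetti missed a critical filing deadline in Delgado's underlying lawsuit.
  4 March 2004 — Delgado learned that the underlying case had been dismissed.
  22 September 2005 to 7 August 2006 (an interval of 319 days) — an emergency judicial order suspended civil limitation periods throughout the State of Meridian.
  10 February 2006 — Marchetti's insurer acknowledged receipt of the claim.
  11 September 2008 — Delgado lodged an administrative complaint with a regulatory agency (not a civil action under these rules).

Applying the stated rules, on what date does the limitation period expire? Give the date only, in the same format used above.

Accrual is tied to discovery, so the period began on 4 March 2004 rather than on 13 April 2000 when the act occurred.
The untolled deadline — 54 months after 4 March 2004 — is 4 September 2008.
The emergency suspension of filing deadlines from 22 September 2005 to 7 August 2006 tolled the period for 319 days, extending the deadline to 20 July 2009.
None of the other events listed affects the running of the period under the stated rules.

20 July 2009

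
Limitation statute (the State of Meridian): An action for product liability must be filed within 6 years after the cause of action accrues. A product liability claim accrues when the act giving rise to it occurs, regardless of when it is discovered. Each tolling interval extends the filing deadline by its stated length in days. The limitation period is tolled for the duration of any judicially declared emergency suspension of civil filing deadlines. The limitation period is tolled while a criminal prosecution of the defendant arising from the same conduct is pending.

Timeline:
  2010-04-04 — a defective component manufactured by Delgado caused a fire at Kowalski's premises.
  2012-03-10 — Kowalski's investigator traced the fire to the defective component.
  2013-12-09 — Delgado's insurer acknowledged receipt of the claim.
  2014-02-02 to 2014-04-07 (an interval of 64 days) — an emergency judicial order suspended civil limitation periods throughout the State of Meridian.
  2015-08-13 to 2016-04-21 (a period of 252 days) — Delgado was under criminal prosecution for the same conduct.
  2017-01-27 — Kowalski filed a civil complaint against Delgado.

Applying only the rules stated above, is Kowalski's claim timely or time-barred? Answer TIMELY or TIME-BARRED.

TIMELY

The claim accrued on 2010-04-04, when the wrongful act occurred; under the stated occurrence rule the 2012-03-10 discovery does not delay accrual.
The untolled deadline — 6 years after 2010-04-04 — is 2016-04-04.
The period was tolled for 64 days by the emergency suspension of filing deadlines (2014-02-02 to 2014-04-07), pushing the deadline to 2016-06-07.
The period was tolled for 252 days by the pending criminal prosecution (2015-08-13 to 2016-04-21), pushing the deadline to 2017-02-14.
None of the other events listed affects the running of the period under the stated rules.
Filing on 2017-01-27 beat the 2017-02-14 deadline — the action is timely.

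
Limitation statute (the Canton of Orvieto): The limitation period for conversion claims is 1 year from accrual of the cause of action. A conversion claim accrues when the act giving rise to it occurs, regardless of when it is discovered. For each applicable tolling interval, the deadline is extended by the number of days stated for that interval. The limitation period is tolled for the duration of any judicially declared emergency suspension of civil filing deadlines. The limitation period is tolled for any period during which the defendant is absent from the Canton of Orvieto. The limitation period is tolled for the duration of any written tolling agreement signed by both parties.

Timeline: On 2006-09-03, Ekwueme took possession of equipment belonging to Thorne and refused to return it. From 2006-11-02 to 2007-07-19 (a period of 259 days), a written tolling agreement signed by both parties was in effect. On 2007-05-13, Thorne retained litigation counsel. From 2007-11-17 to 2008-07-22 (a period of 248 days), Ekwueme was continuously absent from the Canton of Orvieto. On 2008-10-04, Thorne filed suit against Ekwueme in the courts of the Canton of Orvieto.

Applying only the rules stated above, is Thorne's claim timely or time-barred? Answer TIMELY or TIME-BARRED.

The limitation period began to run on 2006-09-03.
Adding the 1 year base period to 2006-09-03 gives a deadline of 2007-09-03, before any tolling.
Because the written tolling agreement ran from 2006-11-02 to 2007-07-19, the deadline is extended by 259 days to 2008-05-19.
The period was tolled for 248 days by the defendant's absence from the jurisdiction (2007-11-17 to 2008-07-22), pushing the deadline to 2009-01-22.
None of the other events listed affects the running of the period under the stated rules.
Thorne filed on 2008-10-04, before the 2009-01-22 deadline, so the action is timely.

TIMELY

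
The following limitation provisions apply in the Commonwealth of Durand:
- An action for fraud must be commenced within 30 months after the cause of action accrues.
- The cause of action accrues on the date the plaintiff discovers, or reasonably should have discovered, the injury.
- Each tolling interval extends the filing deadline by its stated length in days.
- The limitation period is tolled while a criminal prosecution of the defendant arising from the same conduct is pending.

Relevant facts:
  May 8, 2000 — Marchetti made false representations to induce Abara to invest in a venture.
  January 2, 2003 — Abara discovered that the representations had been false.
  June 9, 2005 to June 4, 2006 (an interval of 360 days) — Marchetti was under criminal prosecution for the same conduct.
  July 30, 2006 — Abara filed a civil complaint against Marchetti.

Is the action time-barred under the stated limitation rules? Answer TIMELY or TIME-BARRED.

TIME-BARRED

The claim did not accrue until Abara discovered the injury on January 2, 2003; the May 8, 2000 act date does not start the clock under the stated rule.
30 months from January 2, 2003 is July 2, 2005.
Because the pending criminal prosecution ran from June 9, 2005 to June 4, 2006, the deadline is extended by 360 days to June 27, 2006.
Abara filed on July 30, 2006, after the June 27, 2006 deadline, so the action is time-barred.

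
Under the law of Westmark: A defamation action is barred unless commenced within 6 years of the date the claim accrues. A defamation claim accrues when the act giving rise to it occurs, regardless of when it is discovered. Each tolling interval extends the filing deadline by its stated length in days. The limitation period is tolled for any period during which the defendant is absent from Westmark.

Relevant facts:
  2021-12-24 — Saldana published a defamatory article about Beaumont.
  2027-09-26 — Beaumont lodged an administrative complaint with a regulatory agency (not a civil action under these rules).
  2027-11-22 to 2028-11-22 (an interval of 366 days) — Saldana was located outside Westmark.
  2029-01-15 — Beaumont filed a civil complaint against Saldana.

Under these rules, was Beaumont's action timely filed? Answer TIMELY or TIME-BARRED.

TIME-BARRED

The claim accrued on 2021-12-24, the date of the act.
6 years from 2021-12-24 is 2027-12-24.
The defendant's absence from the jurisdiction from 2027-11-22 to 2028-11-22 tolled the period for 366 days, extending the deadline to 2028-12-24.
Nothing else in the chronology tolls or restarts the period.
Beaumont filed on 2029-01-15, after the 2028-12-24 deadline, so the action is time-barred.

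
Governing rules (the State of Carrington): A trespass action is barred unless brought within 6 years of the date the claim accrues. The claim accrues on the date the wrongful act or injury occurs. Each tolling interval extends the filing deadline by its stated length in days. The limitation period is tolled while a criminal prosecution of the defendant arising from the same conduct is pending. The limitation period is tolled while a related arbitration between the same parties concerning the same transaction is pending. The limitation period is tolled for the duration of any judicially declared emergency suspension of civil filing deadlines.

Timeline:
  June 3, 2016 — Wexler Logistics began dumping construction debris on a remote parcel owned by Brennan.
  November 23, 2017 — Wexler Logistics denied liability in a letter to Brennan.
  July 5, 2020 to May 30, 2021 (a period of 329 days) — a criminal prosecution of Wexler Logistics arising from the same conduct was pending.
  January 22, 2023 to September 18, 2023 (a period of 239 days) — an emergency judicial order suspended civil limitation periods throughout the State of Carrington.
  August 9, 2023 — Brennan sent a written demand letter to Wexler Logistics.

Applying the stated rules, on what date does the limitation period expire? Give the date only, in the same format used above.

December 23, 2023

The claim accrued on June 3, 2016, the date of the act.
The untolled deadline — 6 years after June 3, 2016 — is June 3, 2022.
The pending criminal prosecution from July 5, 2020 to May 30, 2021 tolled the period for 329 days, extending the deadline to April 28, 2023.
The emergency suspension of filing deadlines from January 22, 2023 to September 18, 2023 tolled the period for 239 days, extending the deadline to December 23, 2023.
The other events in the timeline have no effect on the limitation period under the stated rules.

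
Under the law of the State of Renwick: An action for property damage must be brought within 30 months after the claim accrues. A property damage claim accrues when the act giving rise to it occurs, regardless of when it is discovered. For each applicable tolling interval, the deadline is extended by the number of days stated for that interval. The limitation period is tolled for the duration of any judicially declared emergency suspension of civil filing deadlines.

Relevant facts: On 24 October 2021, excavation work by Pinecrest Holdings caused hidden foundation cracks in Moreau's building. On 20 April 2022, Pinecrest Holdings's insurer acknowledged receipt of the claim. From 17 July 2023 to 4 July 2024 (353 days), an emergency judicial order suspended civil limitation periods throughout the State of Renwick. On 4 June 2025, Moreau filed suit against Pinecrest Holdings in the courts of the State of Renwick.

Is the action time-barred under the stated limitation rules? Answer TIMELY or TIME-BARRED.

TIME-BARRED

The claim accrued on 24 October 2021, when the wrongful act occurred.
The untolled deadline — 30 months after 24 October 2021 — is 24 April 2024.
The period was tolled for 353 days by the emergency suspension of filing deadlines (17 July 2023 to 4 July 2024), pushing the deadline to 12 April 2025.
None of the other events listed affects the running of the period under the stated rules.
Filing on 4 June 2025 missed the 12 April 2025 deadline — the action is time-barred.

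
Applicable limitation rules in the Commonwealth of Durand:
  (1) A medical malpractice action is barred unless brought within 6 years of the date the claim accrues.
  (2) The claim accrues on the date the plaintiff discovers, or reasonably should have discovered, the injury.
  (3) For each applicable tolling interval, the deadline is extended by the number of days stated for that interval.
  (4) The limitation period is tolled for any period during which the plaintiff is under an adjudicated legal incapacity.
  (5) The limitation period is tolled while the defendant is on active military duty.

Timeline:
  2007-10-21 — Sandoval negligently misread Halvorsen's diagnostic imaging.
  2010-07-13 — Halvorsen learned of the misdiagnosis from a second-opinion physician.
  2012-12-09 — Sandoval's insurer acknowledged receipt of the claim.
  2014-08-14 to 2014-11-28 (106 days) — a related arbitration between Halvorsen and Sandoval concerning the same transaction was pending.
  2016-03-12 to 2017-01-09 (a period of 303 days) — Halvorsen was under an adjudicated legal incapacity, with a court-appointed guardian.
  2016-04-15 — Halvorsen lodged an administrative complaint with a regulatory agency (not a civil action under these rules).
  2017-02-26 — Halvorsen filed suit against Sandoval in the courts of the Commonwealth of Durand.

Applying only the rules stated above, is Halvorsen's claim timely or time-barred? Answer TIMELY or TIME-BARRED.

TIMELY

The claim did not accrue until Halvorsen discovered the injury on 2010-07-13; the 2007-10-21 act date does not start the clock under the stated rule.
Adding the 6 years base period to 2010-07-13 gives a deadline of 2016-07-13, before any tolling.
The plaintiff's legal incapacity from 2016-03-12 to 2017-01-09 tolled the period for 303 days, extending the deadline to 2017-05-12.
The pending related arbitration from 2014-08-14 to 2014-11-28 does not toll the period, because no stated rule makes a pending arbitration a tolling event.
The other events in the timeline have no effect on the limitation period under the stated rules.
Filing on 2017-02-26 beat the 2017-05-12 deadline — the action is timely.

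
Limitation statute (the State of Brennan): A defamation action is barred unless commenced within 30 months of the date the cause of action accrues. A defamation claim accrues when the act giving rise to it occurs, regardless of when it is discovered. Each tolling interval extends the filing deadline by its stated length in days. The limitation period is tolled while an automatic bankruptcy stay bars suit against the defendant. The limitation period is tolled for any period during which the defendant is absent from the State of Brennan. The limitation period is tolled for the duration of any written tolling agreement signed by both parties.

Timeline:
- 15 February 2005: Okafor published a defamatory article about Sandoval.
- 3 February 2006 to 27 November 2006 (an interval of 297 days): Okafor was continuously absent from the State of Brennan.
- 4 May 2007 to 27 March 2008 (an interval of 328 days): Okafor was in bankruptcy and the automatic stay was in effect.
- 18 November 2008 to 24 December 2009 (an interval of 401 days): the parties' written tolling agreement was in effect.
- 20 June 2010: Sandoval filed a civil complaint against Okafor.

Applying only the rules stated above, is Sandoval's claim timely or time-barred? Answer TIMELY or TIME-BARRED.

The cause of action accrued on 15 February 2005, the date of the act.
The untolled deadline — 30 months after 15 February 2005 — is 15 August 2007.
The defendant's absence from the jurisdiction from 3 February 2006 to 27 November 2006 tolled the period for 297 days, extending the deadline to 7 June 2008.
Because the automatic bankruptcy stay ran from 4 May 2007 to 27 March 2008, the deadline is extended by 328 days to 1 May 2009.
The written tolling agreement from 18 November 2008 to 24 December 2009 tolled the period for 401 days, extending the deadline to 6 June 2010.
Sandoval filed on 20 June 2010, after the 6 June 2010 deadline, so the action is time-barred.

TIME-BARRED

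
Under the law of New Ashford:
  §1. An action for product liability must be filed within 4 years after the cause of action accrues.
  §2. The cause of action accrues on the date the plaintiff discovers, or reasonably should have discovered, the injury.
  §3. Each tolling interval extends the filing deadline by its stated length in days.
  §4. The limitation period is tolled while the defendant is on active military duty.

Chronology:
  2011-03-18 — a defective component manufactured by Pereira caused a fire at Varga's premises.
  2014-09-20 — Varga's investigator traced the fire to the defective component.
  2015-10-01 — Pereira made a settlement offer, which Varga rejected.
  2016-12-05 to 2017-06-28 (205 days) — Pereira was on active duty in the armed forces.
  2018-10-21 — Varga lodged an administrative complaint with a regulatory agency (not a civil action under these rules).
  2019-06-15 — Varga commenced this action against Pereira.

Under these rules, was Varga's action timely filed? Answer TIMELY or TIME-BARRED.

TIME-BARRED

Accrual is tied to discovery, so the period began on 2014-09-20 rather than on 2011-03-18 when the act occurred.
4 years from 2014-09-20 is 2018-09-20.
Because the defendant's active military service ran from 2016-12-05 to 2017-06-28, the deadline is extended by 205 days to 2019-04-13.
Nothing else in the chronology tolls or restarts the period.
Varga filed on 2019-06-15, after the 2019-04-13 deadline, so the action is time-barred.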